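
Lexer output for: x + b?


Scan left to right, longest-match per lexeme
Tokens: ID(x), OP(+), ID(b)


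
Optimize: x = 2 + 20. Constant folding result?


2 + 20 = 22 at compile time
Optimized: x = 22


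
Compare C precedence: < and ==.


'<' is relational (level 7); '==' is equality (level 6)
Higher level binds tighter
'<' has higher precedence than '=='


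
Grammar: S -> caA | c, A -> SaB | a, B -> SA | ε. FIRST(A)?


Per alternative of A: FIRST(SaB) = {c}; FIRST(a) = {a}
FIRST(A) = {a, c}


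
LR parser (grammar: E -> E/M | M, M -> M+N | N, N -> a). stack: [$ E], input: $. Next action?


start symbol E on stack, input exhausted
Action: accept


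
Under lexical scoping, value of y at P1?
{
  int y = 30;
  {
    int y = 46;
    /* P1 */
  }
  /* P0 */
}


y declared in the same block as P1
y = 46


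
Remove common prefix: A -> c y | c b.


Common prefix: 'c'
Factored: A -> c A', A' -> y | b


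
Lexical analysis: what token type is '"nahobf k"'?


Pattern: double-quoted sequence
Type: STRING_LITERAL


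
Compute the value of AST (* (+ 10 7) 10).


Evaluate inner: (+ 10 7) = 17
Evaluate root: (* 17 10) = 170
Result: 170


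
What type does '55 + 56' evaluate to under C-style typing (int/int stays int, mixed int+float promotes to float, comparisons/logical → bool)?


Operand types: int + int
Rule: mixed int/float promotes to float; int/int stays int
Result type: int


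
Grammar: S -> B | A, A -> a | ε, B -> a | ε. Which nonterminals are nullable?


A nonterminal is nullable iff some alternative derives ε (directly, or every symbol in it is nullable)
Nullable: {A, B, S}


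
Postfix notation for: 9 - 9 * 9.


* has higher precedence, evaluate 9*9 first
Postfix: 9 9 9 * -


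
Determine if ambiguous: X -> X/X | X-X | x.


'x/x-x' has two parse trees (no precedence encoded between / and -)
Ambiguous


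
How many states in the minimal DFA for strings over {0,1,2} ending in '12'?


Track the longest suffix of input matching a prefix of '12': 3 classes (prefixes of length 0..2)
Minimal DFA: 3 states


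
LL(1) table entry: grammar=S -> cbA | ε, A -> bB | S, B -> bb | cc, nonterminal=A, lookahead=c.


For [A, c]: 'c' ∈ FIRST(S)
Entry: A -> S


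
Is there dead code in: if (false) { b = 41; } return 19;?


condition is constant false, so the whole block is unreachable
Dead: 'if (false) { b = 41; }'


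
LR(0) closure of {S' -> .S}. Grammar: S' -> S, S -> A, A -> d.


Start: S' -> .S
For each item with dot before a nonterminal B, add B -> .γ for every B-production
Closure: [S' -> .S, S -> .A, A -> .d]


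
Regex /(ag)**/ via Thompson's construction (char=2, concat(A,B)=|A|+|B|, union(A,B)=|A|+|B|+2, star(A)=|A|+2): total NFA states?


Syntax tree has 2 char leaf(s), 0 union(s), 2 star(s)
chars contribute 2×2 = 4; each union adds +2; each star adds +2
Total: 4 + 0 + 4 = 8 states


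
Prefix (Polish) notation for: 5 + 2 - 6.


left-to-right (same/higher precedence on left): tree is (- (+ 5 2) 6)
Prefix: - + 5 2 6


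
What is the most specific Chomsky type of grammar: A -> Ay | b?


Left-linear: every RHS is a terminal or one nonterminal followed by a terminal
Classification: Type 3 (Regular)


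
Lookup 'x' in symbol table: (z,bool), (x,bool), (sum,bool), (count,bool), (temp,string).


Lookup 'x' → type bool


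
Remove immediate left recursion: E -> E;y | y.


Left-recursive alternatives: E;y; non-recursive: y
Introduce E': E -> yE', E' -> ;yE' | ε


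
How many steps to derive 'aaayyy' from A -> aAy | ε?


Derivation: A => aAy => aaAyy => aaaAyyy => aaayyy
Steps: 4


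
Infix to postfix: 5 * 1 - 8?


Left to right (same or higher precedence on left)
Postfix: 5 1 * 8 -


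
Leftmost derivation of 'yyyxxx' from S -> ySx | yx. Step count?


Derivation: S => ySx => yySxx => yyyxxx
Steps: 3


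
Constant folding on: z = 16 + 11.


16 + 11 = 27 at compile time
Optimized: z = 27


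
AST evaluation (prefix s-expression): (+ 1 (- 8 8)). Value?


Evaluate inner: (- 8 8) = 0
Evaluate root: (+ 1 0) = 1
Result: 1


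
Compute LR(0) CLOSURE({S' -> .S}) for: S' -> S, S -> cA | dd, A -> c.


Start: S' -> .S
For each item with dot before a nonterminal B, add B -> .γ for every B-production
Closure: [S' -> .S, S -> .cA, S -> .dd]


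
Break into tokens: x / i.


Scan left to right, longest-match per lexeme
Tokens: ID(x), OP(/), ID(i)


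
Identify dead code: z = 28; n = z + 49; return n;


z is read by n's definition; n is returned
No dead code


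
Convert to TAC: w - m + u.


Break into single-operator statements:
t1 = w - m
t2 = t1 + u


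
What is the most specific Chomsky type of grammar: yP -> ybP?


LHS has context (more than one symbol) and |LHS| ≤ |RHS|
Classification: Type 1 (Context-Sensitive)


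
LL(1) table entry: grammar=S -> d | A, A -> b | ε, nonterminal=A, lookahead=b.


For [A, b]: 'b' ∈ FIRST(b)
Entry: A -> b


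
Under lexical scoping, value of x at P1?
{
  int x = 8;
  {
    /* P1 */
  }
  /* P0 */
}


P1's block does not declare x; resolves to the enclosing declaration at depth 0
x = 8


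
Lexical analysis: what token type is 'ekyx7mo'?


Pattern: letter/underscore followed by alphanumerics, not a keyword
Type: IDENTIFIER


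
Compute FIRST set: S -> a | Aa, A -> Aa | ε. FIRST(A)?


Per alternative of A: FIRST(Aa) = {a}; FIRST(ε) = {ε}
FIRST(A) = {a, ε}


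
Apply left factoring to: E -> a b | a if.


Common prefix: 'a'
Factored: E -> a E', E' -> b | if


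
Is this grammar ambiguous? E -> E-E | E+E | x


'x-x+x' has two parse trees (no precedence encoded between - and +)
Ambiguous


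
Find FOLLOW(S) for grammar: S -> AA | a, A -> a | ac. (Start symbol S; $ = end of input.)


$ ∈ FOLLOW(S). For each A -> αBβ: add FIRST(β)\{ε} to FOLLOW(B); if β nullable, add FOLLOW(A).
FOLLOW(S) = {$}


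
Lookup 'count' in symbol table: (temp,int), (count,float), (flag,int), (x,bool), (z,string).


Lookup 'count' → type float


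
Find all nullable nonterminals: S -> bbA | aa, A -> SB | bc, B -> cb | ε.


A nonterminal is nullable iff some alternative derives ε (directly, or every symbol in it is nullable)
Nullable: {B}


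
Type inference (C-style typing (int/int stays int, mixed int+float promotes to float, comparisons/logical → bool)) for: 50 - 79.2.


Operand types: int - float
Rule: mixed int/float promotes to float; int/int stays int
Result type: float


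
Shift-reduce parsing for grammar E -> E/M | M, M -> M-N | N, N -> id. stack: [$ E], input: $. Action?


start symbol E on stack, input exhausted
Action: accept


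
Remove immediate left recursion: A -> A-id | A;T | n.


Left-recursive alternatives: A-id, A;T; non-recursive: n
Introduce A': A -> nA', A' -> -idA' | ;TA' | ε


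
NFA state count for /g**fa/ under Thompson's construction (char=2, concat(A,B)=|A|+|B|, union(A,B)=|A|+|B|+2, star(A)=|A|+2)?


Syntax tree has 3 char leaf(s), 0 union(s), 2 star(s)
chars contribute 3×2 = 6; each union adds +2; each star adds +2
Total: 6 + 0 + 4 = 10 states


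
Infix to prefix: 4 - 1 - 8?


left-to-right (same/higher precedence on left): tree is (- (- 4 1) 8)
Prefix: - - 4 1 8


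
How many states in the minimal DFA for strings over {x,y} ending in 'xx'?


Track the longest suffix of input matching a prefix of 'xx': 3 classes (prefixes of length 0..2)
Minimal DFA: 3 states


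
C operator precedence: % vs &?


'%' is multiplicative (level 10); '&' is bitwise AND (level 5)
Higher level binds tighter
'%' has higher precedence than '&'


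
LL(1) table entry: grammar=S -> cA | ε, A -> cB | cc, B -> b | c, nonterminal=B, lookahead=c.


For [B, c]: 'c' ∈ FIRST(c)
Entry: B -> c


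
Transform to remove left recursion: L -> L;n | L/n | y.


Left-recursive alternatives: L;n, L/n; non-recursive: y
Introduce L': L -> yL', L' -> ;nL' | /nL' | ε


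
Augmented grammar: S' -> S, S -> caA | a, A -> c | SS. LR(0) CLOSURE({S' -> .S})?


Start: S' -> .S
For each item with dot before a nonterminal B, add B -> .γ for every B-production
Closure: [S' -> .S, S -> .caA, S -> .a]


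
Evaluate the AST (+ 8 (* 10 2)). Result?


Evaluate inner: (* 10 2) = 20
Evaluate root: (+ 8 20) = 28
Result: 28


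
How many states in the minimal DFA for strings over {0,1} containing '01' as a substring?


KMP-style automaton: 2 progress states + 1 absorbing accept = 3
Minimal DFA: 3 states


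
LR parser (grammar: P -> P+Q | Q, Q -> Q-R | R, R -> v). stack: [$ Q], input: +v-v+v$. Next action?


lookahead ∉ {-} so Q won't extend; reduce P -> Q
Action: reduce (P -> Q)


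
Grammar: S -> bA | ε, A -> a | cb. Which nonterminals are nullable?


A nonterminal is nullable iff some alternative derives ε (directly, or every symbol in it is nullable)
Nullable: {S}


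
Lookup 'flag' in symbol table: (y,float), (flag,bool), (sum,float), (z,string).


Lookup 'flag' → type bool


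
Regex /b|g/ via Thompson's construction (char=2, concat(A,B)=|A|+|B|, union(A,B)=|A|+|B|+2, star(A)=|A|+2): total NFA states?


Syntax tree has 2 char leaf(s), 1 union(s), 0 star(s)
chars contribute 2×2 = 4; each union adds +2; each star adds +2
Total: 4 + 2 + 0 = 6 states


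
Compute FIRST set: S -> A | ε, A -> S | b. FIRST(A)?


Per alternative of A: FIRST(S) = {b, ε}; FIRST(b) = {b}
FIRST(A) = {b, ε}


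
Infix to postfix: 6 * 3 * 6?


Left to right (same or higher precedence on left)
Postfix: 6 3 * 6 *


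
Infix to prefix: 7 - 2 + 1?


left-to-right (same/higher precedence on left): tree is (+ (- 7 2) 1)
Prefix: + - 7 2 1


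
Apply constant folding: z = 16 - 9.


16 - 9 = 7 at compile time
Optimized: z = 7


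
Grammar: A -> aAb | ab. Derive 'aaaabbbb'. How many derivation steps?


Derivation: A => aAb => aaAbb => aaaAbbb => aaaabbbb
Steps: 4


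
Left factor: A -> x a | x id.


Common prefix: 'x'
Factored: A -> x A', A' -> a | id


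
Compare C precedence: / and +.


'/' is multiplicative (level 10); '+' is additive (level 9)
Higher level binds tighter
'/' has higher precedence than '+'


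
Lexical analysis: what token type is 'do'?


Pattern: reserved word
Type: KEYWORD


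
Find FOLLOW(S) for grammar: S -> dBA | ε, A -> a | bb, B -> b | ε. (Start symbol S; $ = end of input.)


$ ∈ FOLLOW(S). For each A -> αBβ: add FIRST(β)\{ε} to FOLLOW(B); if β nullable, add FOLLOW(A).
FOLLOW(S) = {$}


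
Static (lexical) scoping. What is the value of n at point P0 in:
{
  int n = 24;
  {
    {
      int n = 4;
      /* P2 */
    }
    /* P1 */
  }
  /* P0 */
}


n declared in the same block as P0
n = 24


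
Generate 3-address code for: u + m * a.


Break into single-operator statements:
t1 = m * a
t2 = u + t1


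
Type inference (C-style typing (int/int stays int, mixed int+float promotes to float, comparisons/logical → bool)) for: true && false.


Operand types: bool && bool
Rule: logical operators take bool operands and yield bool
Result type: bool


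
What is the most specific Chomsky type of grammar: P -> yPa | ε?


Single nonterminal LHS, but y^n a^n is not regular
Classification: Type 2 (Context-Free)


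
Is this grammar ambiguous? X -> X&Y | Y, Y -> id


precedence layered via separate nonterminal Y: deterministic
Unambiguous


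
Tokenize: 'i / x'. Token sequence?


Scan left to right, longest-match per lexeme
Tokens: ID(i), OP(/), ID(x)


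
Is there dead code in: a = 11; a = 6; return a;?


first assignment to a is overwritten before any read
Dead: 'a = 11'


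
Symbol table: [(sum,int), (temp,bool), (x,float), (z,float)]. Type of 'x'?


Lookup 'x' → type float


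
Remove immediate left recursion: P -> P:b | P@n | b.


Left-recursive alternatives: P:b, P@n; non-recursive: b
Introduce P': P -> bP', P' -> :bP' | @nP' | ε


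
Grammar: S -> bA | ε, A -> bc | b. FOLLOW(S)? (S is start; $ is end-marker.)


$ ∈ FOLLOW(S). For each A -> αBβ: add FIRST(β)\{ε} to FOLLOW(B); if β nullable, add FOLLOW(A).
FOLLOW(S) = {$}


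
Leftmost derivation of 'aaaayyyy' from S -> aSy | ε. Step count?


Derivation: S => aSy => aaSyy => aaaSyyy => aaaaSyyyy => aaaayyyy
Steps: 5


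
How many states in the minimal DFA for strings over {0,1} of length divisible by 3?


Track length mod 3: states 0..2, accept at 0
Minimal DFA: 3 states


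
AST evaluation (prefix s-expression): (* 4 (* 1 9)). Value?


Evaluate inner: (* 1 9) = 9
Evaluate root: (* 4 9) = 36
Result: 36


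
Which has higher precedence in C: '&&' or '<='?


'<=' is relational (level 7); '&&' is logical AND (level 2)
Higher level binds tighter
'<=' has higher precedence than '&&'


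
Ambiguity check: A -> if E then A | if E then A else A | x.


dangling else: 'if E then if E then x else x' parses two ways
Ambiguous


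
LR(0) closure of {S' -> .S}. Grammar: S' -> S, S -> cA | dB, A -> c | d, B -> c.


Start: S' -> .S
For each item with dot before a nonterminal B, add B -> .γ for every B-production
Closure: [S' -> .S, S -> .cA, S -> .dB]


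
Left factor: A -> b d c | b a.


Common prefix: 'b'
Factored: A -> b A', A' -> d c | a


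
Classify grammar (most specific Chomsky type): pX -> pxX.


LHS has context (more than one symbol) and |LHS| ≤ |RHS|
Classification: Type 1 (Context-Sensitive)


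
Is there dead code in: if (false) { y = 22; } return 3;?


condition is constant false, so the whole block is unreachable
Dead: 'if (false) { y = 22; }'


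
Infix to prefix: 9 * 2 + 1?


left-to-right (same/higher precedence on left): tree is (+ (* 9 2) 1)
Prefix: + * 9 2 1


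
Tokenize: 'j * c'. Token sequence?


Scan left to right, longest-match per lexeme
Tokens: ID(j), OP(*), ID(c)


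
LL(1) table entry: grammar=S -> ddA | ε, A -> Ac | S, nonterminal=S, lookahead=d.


For [S, d]: 'd' ∈ FIRST(ddA)
Entry: S -> ddA


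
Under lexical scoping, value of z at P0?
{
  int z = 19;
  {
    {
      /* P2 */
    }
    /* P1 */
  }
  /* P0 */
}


z declared in the same block as P0
z = 19


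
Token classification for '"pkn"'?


Pattern: double-quoted sequence
Type: STRING_LITERAL


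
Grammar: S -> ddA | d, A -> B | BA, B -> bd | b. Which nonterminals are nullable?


A nonterminal is nullable iff some alternative derives ε (directly, or every symbol in it is nullable)
Nullable: {}


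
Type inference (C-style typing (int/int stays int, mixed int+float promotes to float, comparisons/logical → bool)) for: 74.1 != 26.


Operand types: float != int
Rule: comparison yields bool
Result type: bool


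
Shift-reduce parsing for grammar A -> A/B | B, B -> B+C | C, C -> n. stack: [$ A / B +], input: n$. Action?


no handle; shift 'n'
Action: shift


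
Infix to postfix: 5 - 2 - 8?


Left to right (same or higher precedence on left)
Postfix: 5 2 - 8 -


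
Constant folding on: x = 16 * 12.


16 * 12 = 192 at compile time
Optimized: x = 192


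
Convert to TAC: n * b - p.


Break into single-operator statements:
t1 = n * b
t2 = t1 - p


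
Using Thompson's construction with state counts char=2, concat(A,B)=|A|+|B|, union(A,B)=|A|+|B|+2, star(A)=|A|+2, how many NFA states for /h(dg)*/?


Syntax tree has 3 char leaf(s), 0 union(s), 1 star(s)
chars contribute 3×2 = 6; each union adds +2; each star adds +2
Total: 6 + 0 + 2 = 8 states


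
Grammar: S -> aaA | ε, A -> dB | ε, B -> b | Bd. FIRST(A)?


Per alternative of A: FIRST(dB) = {d}; FIRST(ε) = {ε}
FIRST(A) = {d, ε}


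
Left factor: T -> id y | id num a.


Common prefix: 'id'
Factored: T -> id T', T' -> y | num a


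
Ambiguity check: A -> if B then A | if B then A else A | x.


dangling else: 'if B then if B then x else x' parses two ways
Ambiguous


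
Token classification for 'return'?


Pattern: reserved word
Type: KEYWORD


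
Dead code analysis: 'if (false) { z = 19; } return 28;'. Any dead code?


condition is constant false, so the whole block is unreachable
Dead: 'if (false) { z = 19; }'


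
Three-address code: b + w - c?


Break into single-operator statements:
t1 = b + w
t2 = t1 - c


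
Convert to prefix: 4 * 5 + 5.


left-to-right (same/higher precedence on left): tree is (+ (* 4 5) 5)
Prefix: + * 4 5 5


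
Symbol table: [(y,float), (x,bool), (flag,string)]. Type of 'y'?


Lookup 'y' → type float


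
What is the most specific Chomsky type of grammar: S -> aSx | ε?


Single nonterminal LHS, but a^n x^n is not regular
Classification: Type 2 (Context-Free)


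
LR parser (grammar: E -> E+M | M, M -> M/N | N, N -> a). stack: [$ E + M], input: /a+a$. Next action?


'/' can extend M; shift to build M -> M/N
Action: shift


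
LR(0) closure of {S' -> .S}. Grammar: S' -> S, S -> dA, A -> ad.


Start: S' -> .S
For each item with dot before a nonterminal B, add B -> .γ for every B-production
Closure: [S' -> .S, S -> .dA]


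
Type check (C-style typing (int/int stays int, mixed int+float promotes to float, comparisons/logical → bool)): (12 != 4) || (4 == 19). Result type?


Operand types: bool || bool
Rule: logical operators take bool operands and yield bool
Result type: bool


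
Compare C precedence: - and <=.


'-' is additive (level 9); '<=' is relational (level 7)
Higher level binds tighter
'-' has higher precedence than '<='


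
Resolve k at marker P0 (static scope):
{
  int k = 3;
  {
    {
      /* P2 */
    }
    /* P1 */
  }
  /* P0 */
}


k declared in the same block as P0
k = 3


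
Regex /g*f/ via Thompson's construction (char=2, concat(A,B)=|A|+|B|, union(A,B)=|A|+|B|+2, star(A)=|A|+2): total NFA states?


Syntax tree has 2 char leaf(s), 0 union(s), 1 star(s)
chars contribute 2×2 = 4; each union adds +2; each star adds +2
Total: 4 + 0 + 2 = 6 states


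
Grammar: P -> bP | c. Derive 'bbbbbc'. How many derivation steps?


Derivation: P => bP => bbP => bbbP => bbbbP => bbbbbP => bbbbbc
Steps: 6


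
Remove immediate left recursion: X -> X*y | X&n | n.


Left-recursive alternatives: X*y, X&n; non-recursive: n
Introduce X': X -> nX', X' -> *yX' | &nX' | ε


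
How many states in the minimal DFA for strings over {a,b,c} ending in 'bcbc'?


Track the longest suffix of input matching a prefix of 'bcbc': 5 classes (prefixes of length 0..4)
Minimal DFA: 5 states


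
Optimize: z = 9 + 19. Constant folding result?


9 + 19 = 28 at compile time
Optimized: z = 28


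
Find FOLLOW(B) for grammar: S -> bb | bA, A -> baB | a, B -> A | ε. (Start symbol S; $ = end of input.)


$ ∈ FOLLOW(S). For each A -> αBβ: add FIRST(β)\{ε} to FOLLOW(B); if β nullable, add FOLLOW(A).
FOLLOW(B) = {$}


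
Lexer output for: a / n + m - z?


Scan left to right, longest-match per lexeme
Tokens: ID(a), OP(/), ID(n), OP(+), ID(m), OP(-), ID(z)


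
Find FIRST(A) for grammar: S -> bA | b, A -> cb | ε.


Per alternative of A: FIRST(cb) = {c}; FIRST(ε) = {ε}
FIRST(A) = {c, ε}


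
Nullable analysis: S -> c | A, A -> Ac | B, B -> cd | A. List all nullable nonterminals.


A nonterminal is nullable iff some alternative derives ε (directly, or every symbol in it is nullable)
Nullable: {}


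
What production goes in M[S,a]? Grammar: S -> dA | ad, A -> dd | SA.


For [S, a]: 'a' ∈ FIRST(ad)
Entry: S -> ad


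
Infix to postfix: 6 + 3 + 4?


Left to right (same or higher precedence on left)
Postfix: 6 3 + 4 +


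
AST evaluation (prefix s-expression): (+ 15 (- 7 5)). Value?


Evaluate inner: (- 7 5) = 2
Evaluate root: (+ 15 2) = 17
Result: 17


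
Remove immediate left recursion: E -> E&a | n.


Left-recursive alternatives: E&a; non-recursive: n
Introduce E': E -> nE', E' -> &aE' | ε


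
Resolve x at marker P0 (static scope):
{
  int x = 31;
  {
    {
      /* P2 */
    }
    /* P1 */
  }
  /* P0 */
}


x declared in the same block as P0
x = 31


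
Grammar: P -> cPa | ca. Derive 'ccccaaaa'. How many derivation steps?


Derivation: P => cPa => ccPaa => cccPaaa => ccccaaaa
Steps: 4


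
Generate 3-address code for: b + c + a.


Break into single-operator statements:
t1 = b + c
t2 = t1 + a


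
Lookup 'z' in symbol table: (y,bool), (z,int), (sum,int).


Lookup 'z' → type int


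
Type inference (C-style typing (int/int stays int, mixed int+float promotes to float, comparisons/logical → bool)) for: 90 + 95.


Operand types: int + int
Rule: mixed int/float promotes to float; int/int stays int
Result type: int


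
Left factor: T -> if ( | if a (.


Common prefix: 'if'
Factored: T -> if T', T' -> ( | a (


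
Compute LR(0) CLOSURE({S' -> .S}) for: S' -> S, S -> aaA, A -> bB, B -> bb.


Start: S' -> .S
For each item with dot before a nonterminal B, add B -> .γ for every B-production
Closure: [S' -> .S, S -> .aaA]


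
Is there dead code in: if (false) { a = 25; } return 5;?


condition is constant false, so the whole block is unreachable
Dead: 'if (false) { a = 25; }'


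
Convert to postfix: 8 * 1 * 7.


Left to right (same or higher precedence on left)
Postfix: 8 1 * 7 *


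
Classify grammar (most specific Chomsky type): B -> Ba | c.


Left-linear: every RHS is a terminal or one nonterminal followed by a terminal
Classification: Type 3 (Regular)


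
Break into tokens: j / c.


Scan left to right, longest-match per lexeme
Tokens: ID(j), OP(/), ID(c)


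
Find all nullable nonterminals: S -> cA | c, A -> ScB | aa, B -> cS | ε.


A nonterminal is nullable iff some alternative derives ε (directly, or every symbol in it is nullable)
Nullable: {B}


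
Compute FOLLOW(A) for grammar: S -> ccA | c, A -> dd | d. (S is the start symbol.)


$ ∈ FOLLOW(S). For each A -> αBβ: add FIRST(β)\{ε} to FOLLOW(B); if β nullable, add FOLLOW(A).
FOLLOW(A) = {$}


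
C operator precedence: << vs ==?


'<<' is shift (level 8); '==' is equality (level 6)
Higher level binds tighter
'<<' has higher precedence than '=='


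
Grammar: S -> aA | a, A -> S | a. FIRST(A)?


Per alternative of A: FIRST(S) = {a}; FIRST(a) = {a}
FIRST(A) = {a}


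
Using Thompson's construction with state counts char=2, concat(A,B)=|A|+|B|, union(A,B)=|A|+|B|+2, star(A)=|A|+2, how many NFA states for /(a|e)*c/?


Syntax tree has 3 char leaf(s), 1 union(s), 1 star(s)
chars contribute 3×2 = 6; each union adds +2; each star adds +2
Total: 6 + 2 + 2 = 10 states


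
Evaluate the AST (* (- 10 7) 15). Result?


Evaluate inner: (- 10 7) = 3
Evaluate root: (* 3 15) = 45
Result: 45


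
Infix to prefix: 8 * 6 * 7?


left-to-right (same/higher precedence on left): tree is (* (* 8 6) 7)
Prefix: * * 8 6 7


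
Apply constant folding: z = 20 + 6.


20 + 6 = 26 at compile time
Optimized: z = 26


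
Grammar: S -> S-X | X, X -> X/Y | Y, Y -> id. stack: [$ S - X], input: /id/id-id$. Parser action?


'/' can extend X; shift to build X -> X/Y
Action: shift


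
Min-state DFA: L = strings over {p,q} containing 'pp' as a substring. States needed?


KMP-style automaton: 2 progress states + 1 absorbing accept = 3
Minimal DFA: 3 states


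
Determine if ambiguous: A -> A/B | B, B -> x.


precedence layered via separate nonterminal B: deterministic
Unambiguous


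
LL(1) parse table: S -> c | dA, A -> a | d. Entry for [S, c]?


For [S, c]: 'c' ∈ FIRST(c)
Entry: S -> c


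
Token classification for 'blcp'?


Pattern: letter/underscore followed by alphanumerics, not a keyword
Type: IDENTIFIER


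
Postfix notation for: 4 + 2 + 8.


Left to right (same or higher precedence on left)
Postfix: 4 2 + 8 +


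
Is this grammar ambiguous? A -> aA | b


right-linear, alternatives start with distinct terminals 'a' vs 'b': unique leftmost derivation
Unambiguous


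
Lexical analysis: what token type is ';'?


Pattern: delimiter/punctuation
Type: PUNCTUATION


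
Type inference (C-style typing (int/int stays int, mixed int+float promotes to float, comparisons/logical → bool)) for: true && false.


Operand types: bool && bool
Rule: logical operators take bool operands and yield bool
Result type: bool


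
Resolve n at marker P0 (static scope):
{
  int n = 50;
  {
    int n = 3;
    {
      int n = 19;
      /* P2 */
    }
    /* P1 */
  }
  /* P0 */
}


n declared in the same block as P0
n = 50


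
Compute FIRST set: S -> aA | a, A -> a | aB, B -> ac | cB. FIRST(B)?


Per alternative of B: FIRST(ac) = {a}; FIRST(cB) = {c}
FIRST(B) = {a, c}


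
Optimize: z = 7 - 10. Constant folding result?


7 - 10 = -3 at compile time
Optimized: z = -3


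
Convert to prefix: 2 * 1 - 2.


left-to-right (same/higher precedence on left): tree is (- (* 2 1) 2)
Prefix: - * 2 1 2


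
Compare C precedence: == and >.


'>' is relational (level 7); '==' is equality (level 6)
Higher level binds tighter
'>' has higher precedence than '=='


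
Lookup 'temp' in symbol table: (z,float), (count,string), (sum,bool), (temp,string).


Lookup 'temp' → type string


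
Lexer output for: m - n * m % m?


Scan left to right, longest-match per lexeme
Tokens: ID(m), OP(-), ID(n), OP(*), ID(m), OP(%), ID(m)


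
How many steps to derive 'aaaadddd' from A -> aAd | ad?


Derivation: A => aAd => aaAdd => aaaAddd => aaaadddd
Steps: 4


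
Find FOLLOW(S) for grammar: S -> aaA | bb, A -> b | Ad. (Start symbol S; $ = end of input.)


$ ∈ FOLLOW(S). For each A -> αBβ: add FIRST(β)\{ε} to FOLLOW(B); if β nullable, add FOLLOW(A).
FOLLOW(S) = {$}


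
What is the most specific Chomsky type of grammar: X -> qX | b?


Right-linear: every RHS is a terminal or a terminal followed by one nonterminal
Classification: Type 3 (Regular)


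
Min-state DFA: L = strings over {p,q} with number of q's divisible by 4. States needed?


Track (count of q) mod 4: states 0..3, accept at 0
Minimal DFA: 4 states


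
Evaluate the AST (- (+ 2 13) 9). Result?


Evaluate inner: (+ 2 13) = 15
Evaluate root: (- 15 9) = 6
Result: 6


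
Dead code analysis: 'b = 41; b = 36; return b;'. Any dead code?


first assignment to b is overwritten before any read
Dead: 'b = 41'


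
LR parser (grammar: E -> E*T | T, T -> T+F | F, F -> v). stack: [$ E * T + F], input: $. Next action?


handle 'T+F' on top
Action: reduce (T -> T+F)


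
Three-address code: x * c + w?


Break into single-operator statements:
t1 = x * c
t2 = t1 + w


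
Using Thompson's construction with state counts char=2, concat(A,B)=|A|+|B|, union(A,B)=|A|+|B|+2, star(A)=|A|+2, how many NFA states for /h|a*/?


Syntax tree has 2 char leaf(s), 1 union(s), 1 star(s)
chars contribute 2×2 = 4; each union adds +2; each star adds +2
Total: 4 + 2 + 2 = 8 states


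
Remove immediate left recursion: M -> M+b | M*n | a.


Left-recursive alternatives: M+b, M*n; non-recursive: a
Introduce M': M -> aM', M' -> +bM' | *nM' | ε


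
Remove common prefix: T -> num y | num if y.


Common prefix: 'num'
Factored: T -> num T', T' -> y | if y


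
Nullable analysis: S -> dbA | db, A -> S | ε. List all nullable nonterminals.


A nonterminal is nullable iff some alternative derives ε (directly, or every symbol in it is nullable)
Nullable: {A}


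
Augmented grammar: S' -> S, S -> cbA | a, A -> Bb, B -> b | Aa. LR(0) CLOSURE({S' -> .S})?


Start: S' -> .S
For each item with dot before a nonterminal B, add B -> .γ for every B-production
Closure: [S' -> .S, S -> .cbA, S -> .a]


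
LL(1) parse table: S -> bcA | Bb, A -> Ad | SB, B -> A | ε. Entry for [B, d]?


For [B, d]: ε is nullable and 'd' ∈ FOLLOW(B)
Entry: B -> ε


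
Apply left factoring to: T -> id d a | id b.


Common prefix: 'id'
Factored: T -> id T', T' -> d a | b


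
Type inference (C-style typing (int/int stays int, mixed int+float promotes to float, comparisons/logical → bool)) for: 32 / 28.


Operand types: int / int
Rule: mixed int/float promotes to float; int/int stays int
Result type: int


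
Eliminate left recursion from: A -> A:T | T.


Left-recursive alternatives: A:T; non-recursive: T
Introduce A': A -> TA', A' -> :TA' | ε


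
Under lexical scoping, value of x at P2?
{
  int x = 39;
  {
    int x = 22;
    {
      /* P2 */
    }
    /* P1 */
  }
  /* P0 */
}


P2's block does not declare x; resolves to the enclosing declaration at depth 1
x = 22


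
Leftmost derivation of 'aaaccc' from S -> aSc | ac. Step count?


Derivation: S => aSc => aaScc => aaaccc
Steps: 3


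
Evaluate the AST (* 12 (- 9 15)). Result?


Evaluate inner: (- 9 15) = -6
Evaluate root: (* 12 -6) = -72
Result: -72


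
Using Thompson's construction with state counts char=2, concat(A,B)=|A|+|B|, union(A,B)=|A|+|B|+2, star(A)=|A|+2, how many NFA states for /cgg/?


Syntax tree has 3 char leaf(s), 0 union(s), 0 star(s)
chars contribute 3×2 = 6; each union adds +2; each star adds +2
Total: 6 + 0 + 0 = 6 states


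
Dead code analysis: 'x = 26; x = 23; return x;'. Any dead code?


first assignment to x is overwritten before any read
Dead: 'x = 26'


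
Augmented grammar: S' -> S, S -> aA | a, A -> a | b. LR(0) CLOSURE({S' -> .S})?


Start: S' -> .S
For each item with dot before a nonterminal B, add B -> .γ for every B-production
Closure: [S' -> .S, S -> .aA, S -> .a]


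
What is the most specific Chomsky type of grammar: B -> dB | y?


Right-linear: every RHS is a terminal or a terminal followed by one nonterminal
Classification: Type 3 (Regular)


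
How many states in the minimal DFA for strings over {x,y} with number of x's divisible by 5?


Track (count of x) mod 5: states 0..4, accept at 0
Minimal DFA: 5 states


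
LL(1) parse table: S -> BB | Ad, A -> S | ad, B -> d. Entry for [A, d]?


For [A, d]: 'd' ∈ FIRST(S)
Entry: A -> S


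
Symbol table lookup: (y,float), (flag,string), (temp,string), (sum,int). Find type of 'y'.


Lookup 'y' → type float


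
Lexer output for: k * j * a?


Scan left to right, longest-match per lexeme
Tokens: ID(k), OP(*), ID(j), OP(*), ID(a)


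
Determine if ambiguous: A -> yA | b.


right-linear, alternatives start with distinct terminals 'y' vs 'b': unique leftmost derivation
Unambiguous


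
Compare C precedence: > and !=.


'>' is relational (level 7); '!=' is equality (level 6)
Higher level binds tighter
'>' has higher precedence than '!='


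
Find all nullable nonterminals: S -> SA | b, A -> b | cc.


A nonterminal is nullable iff some alternative derives ε (directly, or every symbol in it is nullable)
Nullable: {}


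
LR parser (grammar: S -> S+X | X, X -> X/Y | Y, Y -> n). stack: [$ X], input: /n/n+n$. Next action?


shift '/' to continue X -> X/Y
Action: shift


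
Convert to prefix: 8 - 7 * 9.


'*' binds tighter: tree is (- 8 (* 7 9))
Prefix: - 8 * 7 9


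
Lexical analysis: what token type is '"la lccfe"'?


Pattern: double-quoted sequence
Type: STRING_LITERAL


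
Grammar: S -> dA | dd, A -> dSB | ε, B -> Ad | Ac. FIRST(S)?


Per alternative of S: FIRST(dA) = {d}; FIRST(dd) = {d}
FIRST(S) = {d}


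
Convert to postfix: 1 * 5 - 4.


Left to right (same or higher precedence on left)
Postfix: 1 5 * 4 -


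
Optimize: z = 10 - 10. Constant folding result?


10 - 10 = 0 at compile time
Optimized: z = 0


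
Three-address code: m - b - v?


Break into single-operator statements:
t1 = m - b
t2 = t1 - v


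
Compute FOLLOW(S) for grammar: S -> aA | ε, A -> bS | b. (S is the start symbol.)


$ ∈ FOLLOW(S). For each A -> αBβ: add FIRST(β)\{ε} to FOLLOW(B); if β nullable, add FOLLOW(A).
FOLLOW(S) = {$}


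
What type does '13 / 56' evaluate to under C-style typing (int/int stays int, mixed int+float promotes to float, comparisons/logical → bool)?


Operand types: int / int
Rule: mixed int/float promotes to float; int/int stays int
Result type: int


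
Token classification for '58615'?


Pattern: digits only
Type: INTEGER_LITERAL


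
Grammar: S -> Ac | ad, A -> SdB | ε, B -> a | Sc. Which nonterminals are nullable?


A nonterminal is nullable iff some alternative derives ε (directly, or every symbol in it is nullable)
Nullable: {A}


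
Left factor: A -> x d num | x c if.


Common prefix: 'x'
Factored: A -> x A', A' -> d num | c if


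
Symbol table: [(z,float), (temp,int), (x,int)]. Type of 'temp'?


Lookup 'temp' → type int


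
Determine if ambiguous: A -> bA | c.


right-linear, alternatives start with distinct terminals 'b' vs 'c': unique leftmost derivation
Unambiguous


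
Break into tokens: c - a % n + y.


Scan left to right, longest-match per lexeme
Tokens: ID(c), OP(-), ID(a), OP(%), ID(n), OP(+), ID(y)


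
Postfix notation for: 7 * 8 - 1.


Left to right (same or higher precedence on left)
Postfix: 7 8 * 1 -


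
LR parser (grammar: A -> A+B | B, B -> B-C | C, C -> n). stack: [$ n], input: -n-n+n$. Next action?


'n' on top is the handle for C -> n
Action: reduce (C -> n)


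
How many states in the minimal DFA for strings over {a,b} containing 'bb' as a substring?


KMP-style automaton: 2 progress states + 1 absorbing accept = 3
Minimal DFA: 3 states


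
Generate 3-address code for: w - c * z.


Break into single-operator statements:
t1 = c * z
t2 = w - t1


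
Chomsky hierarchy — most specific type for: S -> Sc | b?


Left-linear: every RHS is a terminal or one nonterminal followed by a terminal
Classification: Type 3 (Regular)


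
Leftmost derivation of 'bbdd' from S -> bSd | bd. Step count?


Derivation: S => bSd => bbdd
Steps: 2


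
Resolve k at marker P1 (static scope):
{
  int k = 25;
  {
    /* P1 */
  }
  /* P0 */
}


P1's block does not declare k; resolves to the enclosing declaration at depth 0
k = 25


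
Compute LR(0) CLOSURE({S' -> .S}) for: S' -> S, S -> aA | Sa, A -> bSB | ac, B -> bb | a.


Start: S' -> .S
For each item with dot before a nonterminal B, add B -> .γ for every B-production
Closure: [S' -> .S, S -> .aA, S -> .Sa]


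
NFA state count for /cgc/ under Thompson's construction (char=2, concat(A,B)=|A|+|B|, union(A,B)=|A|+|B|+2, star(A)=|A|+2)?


Syntax tree has 3 char leaf(s), 0 union(s), 0 star(s)
chars contribute 3×2 = 6; each union adds +2; each star adds +2
Total: 6 + 0 + 0 = 6 states


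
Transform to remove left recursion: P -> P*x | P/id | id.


Left-recursive alternatives: P*x, P/id; non-recursive: id
Introduce P': P -> idP', P' -> *xP' | /idP' | ε


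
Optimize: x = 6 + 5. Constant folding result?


6 + 5 = 11 at compile time
Optimized: x = 11


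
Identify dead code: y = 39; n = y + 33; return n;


y is read by n's definition; n is returned
No dead code


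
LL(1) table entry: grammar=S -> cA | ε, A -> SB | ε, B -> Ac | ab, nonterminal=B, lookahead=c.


For [B, c]: 'c' ∈ FIRST(Ac)
Entry: B -> Ac


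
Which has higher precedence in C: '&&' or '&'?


'&' is bitwise AND (level 5); '&&' is logical AND (level 2)
Higher level binds tighter
'&' has higher precedence than '&&'


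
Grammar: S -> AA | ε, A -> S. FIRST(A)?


Per alternative of A: FIRST(S) = {ε}
FIRST(A) = {ε}


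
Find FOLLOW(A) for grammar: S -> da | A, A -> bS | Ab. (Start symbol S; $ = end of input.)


$ ∈ FOLLOW(S). For each A -> αBβ: add FIRST(β)\{ε} to FOLLOW(B); if β nullable, add FOLLOW(A).
FOLLOW(A) = {$, b}


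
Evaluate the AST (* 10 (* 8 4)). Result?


Evaluate inner: (* 8 4) = 32
Evaluate root: (* 10 32) = 320
Result: 320


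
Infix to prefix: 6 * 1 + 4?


left-to-right (same/higher precedence on left): tree is (+ (* 6 1) 4)
Prefix: + * 6 1 4


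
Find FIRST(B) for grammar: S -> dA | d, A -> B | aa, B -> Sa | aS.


Per alternative of B: FIRST(Sa) = {d}; FIRST(aS) = {a}
FIRST(B) = {a, d}


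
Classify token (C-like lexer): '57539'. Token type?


Pattern: digits only
Type: INTEGER_LITERAL


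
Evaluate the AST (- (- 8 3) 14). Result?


Evaluate inner: (- 8 3) = 5
Evaluate root: (- 5 14) = -9
Result: -9


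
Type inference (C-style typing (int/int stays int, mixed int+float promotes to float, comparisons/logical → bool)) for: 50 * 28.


Operand types: int * int
Rule: mixed int/float promotes to float; int/int stays int
Result type: int


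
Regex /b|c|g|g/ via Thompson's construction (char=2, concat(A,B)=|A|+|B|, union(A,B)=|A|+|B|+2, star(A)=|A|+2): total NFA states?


Syntax tree has 4 char leaf(s), 3 union(s), 0 star(s)
chars contribute 4×2 = 8; each union adds +2; each star adds +2
Total: 8 + 6 + 0 = 14 states


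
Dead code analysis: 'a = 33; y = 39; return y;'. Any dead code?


a is assigned but never read
Dead: 'a = 33'


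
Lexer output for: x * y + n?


Scan left to right, longest-match per lexeme
Tokens: ID(x), OP(*), ID(y), OP(+), ID(n)


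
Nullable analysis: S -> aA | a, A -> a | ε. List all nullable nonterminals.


A nonterminal is nullable iff some alternative derives ε (directly, or every symbol in it is nullable)
Nullable: {A}


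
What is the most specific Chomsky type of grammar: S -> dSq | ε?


Single nonterminal LHS, but d^n q^n is not regular
Classification: Type 2 (Context-Free)


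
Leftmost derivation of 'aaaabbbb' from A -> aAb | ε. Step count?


Derivation: A => aAb => aaAbb => aaaAbbb => aaaaAbbbb => aaaabbbb
Steps: 5


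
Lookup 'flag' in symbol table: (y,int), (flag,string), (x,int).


Lookup 'flag' → type string


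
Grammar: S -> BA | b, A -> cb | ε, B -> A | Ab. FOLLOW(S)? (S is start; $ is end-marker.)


$ ∈ FOLLOW(S). For each A -> αBβ: add FIRST(β)\{ε} to FOLLOW(B); if β nullable, add FOLLOW(A).
FOLLOW(S) = {$}


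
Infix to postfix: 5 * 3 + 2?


Left to right (same or higher precedence on left)
Postfix: 5 3 * 2 +


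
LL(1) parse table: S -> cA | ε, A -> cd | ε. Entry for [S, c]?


For [S, c]: 'c' ∈ FIRST(cA)
Entry: S -> cA


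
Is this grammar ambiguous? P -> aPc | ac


balanced a^n…c^n: each string has a unique parse
Unambiguous


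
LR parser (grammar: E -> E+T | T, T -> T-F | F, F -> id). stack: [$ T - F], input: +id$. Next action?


handle 'T-F' on top
Action: reduce (T -> T-F)


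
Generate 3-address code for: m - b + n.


Break into single-operator statements:
t1 = m - b
t2 = t1 + n


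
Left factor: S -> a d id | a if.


Common prefix: 'a'
Factored: S -> a S', S' -> d id | if


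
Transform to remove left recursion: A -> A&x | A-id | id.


Left-recursive alternatives: A&x, A-id; non-recursive: id
Introduce A': A -> idA', A' -> &xA' | -idA' | ε


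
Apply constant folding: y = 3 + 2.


3 + 2 = 5 at compile time
Optimized: y = 5


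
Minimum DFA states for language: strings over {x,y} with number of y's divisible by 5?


Track (count of y) mod 5: states 0..4, accept at 0
Minimal DFA: 5 states


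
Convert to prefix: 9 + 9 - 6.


left-to-right (same/higher precedence on left): tree is (- (+ 9 9) 6)
Prefix: - + 9 9 6


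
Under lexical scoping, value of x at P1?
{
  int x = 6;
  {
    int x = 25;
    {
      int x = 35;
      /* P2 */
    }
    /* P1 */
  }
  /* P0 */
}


x declared in the same block as P1
x = 25
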